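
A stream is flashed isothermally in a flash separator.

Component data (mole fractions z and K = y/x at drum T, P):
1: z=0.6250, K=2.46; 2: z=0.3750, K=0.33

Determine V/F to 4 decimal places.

Material balance + equilibrium reduce to Σ zᵢ(Kᵢ−1)/(1+V/F(Kᵢ−1)) = 0.
Check two-phase: ΣzᵢKᵢ = 1.6613 > 1 and Σzᵢ/Kᵢ = 1.3904 > 1, so g(0) = 0.6613 > 0 and g(1) = -0.3904 < 0.
Newton iteration, V/F⁰ = 0.57:
  V/F = 0.5700: g = 0.09155, g' = -0.8375 → V/F = 0.6793
  V/F = 0.6793: g = -0.00300, g' = -0.9028 → V/F = 0.6760
Converged at V/F = 0.6760.

V/F = 0.6760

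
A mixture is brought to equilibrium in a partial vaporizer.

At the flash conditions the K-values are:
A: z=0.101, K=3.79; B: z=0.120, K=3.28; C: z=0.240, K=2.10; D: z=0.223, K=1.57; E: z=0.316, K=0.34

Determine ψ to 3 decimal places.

ψ = 0.765

Let ψ = V/F and solve Σ zᵢ(Kᵢ−1)/(1+ψ(Kᵢ−1)) = 0.
Feasibility: ΣzᵢKᵢ = 1.738, Σzᵢ/Kᵢ = 1.249 — both > 1, two phases present.
Iterate (Newton) starting at ψ = 0.5:
  ψ = 0.500: g = 0.2035, g' = -0.745 → ψ = 0.773
  ψ = 0.773: g = -0.0068, g' = -0.854 → ψ = 0.765
Converged at ψ = 0.765.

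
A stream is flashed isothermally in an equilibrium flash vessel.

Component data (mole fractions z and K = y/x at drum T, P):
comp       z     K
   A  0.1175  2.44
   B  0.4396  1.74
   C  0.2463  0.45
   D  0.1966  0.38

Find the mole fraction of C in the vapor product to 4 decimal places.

y_C = 0.1468

Material balance + equilibrium reduce to Σ zᵢ(Kᵢ−1)/(1+ψ(Kᵢ−1)) = 0.
Check two-phase: ΣzᵢKᵢ = 1.2371 > 1 and Σzᵢ/Kᵢ = 1.3655 > 1, so g(0) = 0.2371 > 0 and g(1) = -0.3655 < 0.
Newton iteration, ψ⁰ = 0.48:
  ψ = 0.4800: g = -0.01750, g' = -0.5070 → ψ = 0.4455
  ψ = 0.4455: g = -0.00010, g' = -0.5015 → ψ = 0.4453
Converged at ψ = 0.4453.
Compositions from xᵢ = zᵢ/(1+ψ(Kᵢ−1)), yᵢ = Kᵢxᵢ:
  A: x = 0.0716, y = 0.1747
  B: x = 0.3306, y = 0.5753
  C: x = 0.3262, y = 0.1468
  D: x = 0.2716, y = 0.1032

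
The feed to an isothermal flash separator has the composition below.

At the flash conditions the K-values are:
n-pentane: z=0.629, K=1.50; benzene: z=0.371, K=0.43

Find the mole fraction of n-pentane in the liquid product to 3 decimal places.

x_n-pentane = 0.533

Rachford–Rice: g(ψ) = Σ zᵢ(Kᵢ−1)/(1+ψ(Kᵢ−1)) = 0.
Feasibility: ΣzᵢKᵢ = 1.103, Σzᵢ/Kᵢ = 1.282 — both > 1, two phases present.
Binary case is linear: z₁(K₁−1)(1+ψ(K₂−1)) + z₂(K₂−1)(1+ψ(K₁−1)) = 0
⇒ ψ = [z₁(K₁−1)+z₂(K₂−1)] / [−(K₁−1)(K₂−1)] = 0.1030/0.2850 = 0.362
Compositions from xᵢ = zᵢ/(1+ψ(Kᵢ−1)), yᵢ = Kᵢxᵢ:
  n-pentane: x = 0.533, y = 0.799
  benzene: x = 0.467, y = 0.201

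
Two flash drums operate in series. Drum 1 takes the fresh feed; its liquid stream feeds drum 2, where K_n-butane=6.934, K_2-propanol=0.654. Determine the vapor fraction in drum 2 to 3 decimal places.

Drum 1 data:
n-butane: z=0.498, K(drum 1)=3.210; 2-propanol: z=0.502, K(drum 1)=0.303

V/F (drum 2) = 0.565

Drum 1:
Rachford–Rice: g(ψ₁) = Σ zᵢ(Kᵢ−1)/(1+ψ₁(Kᵢ−1)) = 0.
Feasibility: ΣzᵢKᵢ = 1.751, Σzᵢ/Kᵢ = 1.812 — both > 1, two phases present.
Binary case is linear: z₁(K₁−1)(1+ψ₁(K₂−1)) + z₂(K₂−1)(1+ψ₁(K₁−1)) = 0
⇒ ψ₁ = [z₁(K₁−1)+z₂(K₂−1)] / [−(K₁−1)(K₂−1)] = 0.7507/1.5404 = 0.487
Drum-1 compositions:
  n-butane: x = 0.240, y = 0.770
  2-propanol: x = 0.760, y = 0.230
Drum-2 feed = drum-1 liquid: z₂ = (0.2398, 0.7602).
Drum 2:
Rachford–Rice: g(ψ₂) = Σ zᵢ(Kᵢ−1)/(1+ψ₂(Kᵢ−1)) = 0.
g(0) = ΣzᵢKᵢ − 1 = 1.160 and g(1) = 1 − Σzᵢ/Kᵢ = -0.197, so a root lies in (0, 1).
Binary case is linear: z₁(K₁−1)(1+ψ₂(K₂−1)) + z₂(K₂−1)(1+ψ₂(K₁−1)) = 0
⇒ ψ₂ = [z₁(K₁−1)+z₂(K₂−1)] / [−(K₁−1)(K₂−1)] = 1.1597/2.0532 = 0.565
  n-butane: x = 0.055, y = 0.382
  2-propanol: x = 0.945, y = 0.618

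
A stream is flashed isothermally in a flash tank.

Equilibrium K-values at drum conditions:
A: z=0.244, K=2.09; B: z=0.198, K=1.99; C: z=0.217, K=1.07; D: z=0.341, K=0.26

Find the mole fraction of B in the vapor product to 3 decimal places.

y_B = 0.288

Iterate (Newton) starting at V/F = 0.46:
  V/F = 0.460: g = -0.0560, g' = -0.650 → V/F = 0.374
  V/F = 0.374: g = -0.0020, g' = -0.608 → V/F = 0.371
Converged at V/F = 0.371.
Compositions from xᵢ = zᵢ/(1+V/F(Kᵢ−1)), yᵢ = Kᵢxᵢ:
  A: x = 0.174, y = 0.363
  B: x = 0.145, y = 0.288
  C: x = 0.212, y = 0.226
  D: x = 0.470, y = 0.122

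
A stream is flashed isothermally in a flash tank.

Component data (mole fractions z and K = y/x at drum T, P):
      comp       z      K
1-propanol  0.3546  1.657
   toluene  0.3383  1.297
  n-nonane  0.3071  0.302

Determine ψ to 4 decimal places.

Rachford–Rice: g(ψ) = Σ zᵢ(Kᵢ−1)/(1+ψ(Kᵢ−1)) = 0.
Check two-phase: ΣzᵢKᵢ = 1.1191 > 1 and Σzᵢ/Kᵢ = 1.4917 > 1, so g(0) = 0.1191 > 0 and g(1) = -0.4917 < 0.
Newton–Raphson from ψ = 0.5:
  ψ = 0.5000: g = -0.06642, g' = -0.4624 → ψ = 0.3563
  ψ = 0.3563: g = -0.00569, g' = -0.3900 → ψ = 0.3418
  ψ = 0.3418: g = -0.00004, g' = -0.3847 → ψ = 0.3417
Converged at ψ = 0.3417.

ψ = 0.3417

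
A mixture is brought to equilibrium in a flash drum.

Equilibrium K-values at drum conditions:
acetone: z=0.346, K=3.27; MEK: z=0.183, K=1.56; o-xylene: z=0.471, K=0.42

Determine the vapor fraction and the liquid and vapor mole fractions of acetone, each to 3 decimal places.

Newton–Raphson from ψ = 0.37:
  ψ = 0.370: g = 0.1639, g' = -0.823 → ψ = 0.569
  ψ = 0.569: g = 0.0125, g' = -0.725 → ψ = 0.587
Converged at ψ = 0.587.
Compositions from xᵢ = zᵢ/(1+ψ(Kᵢ−1)), yᵢ = Kᵢxᵢ:
  acetone: x = 0.148, y = 0.485
  MEK: x = 0.138, y = 0.215
  o-xylene: x = 0.714, y = 0.300

ψ = 0.587, x_acetone = 0.148, y_acetone = 0.485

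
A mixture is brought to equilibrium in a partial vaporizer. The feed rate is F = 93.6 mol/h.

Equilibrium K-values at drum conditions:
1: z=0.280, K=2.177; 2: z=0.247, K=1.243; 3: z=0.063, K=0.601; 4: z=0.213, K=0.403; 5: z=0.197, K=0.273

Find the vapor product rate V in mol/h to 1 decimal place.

Rachford–Rice: g(β) = Σ zᵢ(Kᵢ−1)/(1+β(Kᵢ−1)) = 0.
Check two-phase: ΣzᵢKᵢ = 1.094 > 1 and Σzᵢ/Kᵢ = 1.682 > 1, so g(0) = 0.094 > 0 and g(1) = -0.682 < 0.
Newton iteration, β⁰ = 0.33:
  β = 0.330: g = -0.0828, g' = -0.525 → β = 0.172
  β = 0.172: g = -0.0008, g' = -0.524 → β = 0.171
Converged at β = 0.171.
Then V = β·F = 0.1707·93.6 = 16.0 mol/h and L = F − V = 77.6 mol/h.

V = 16.0 mol/h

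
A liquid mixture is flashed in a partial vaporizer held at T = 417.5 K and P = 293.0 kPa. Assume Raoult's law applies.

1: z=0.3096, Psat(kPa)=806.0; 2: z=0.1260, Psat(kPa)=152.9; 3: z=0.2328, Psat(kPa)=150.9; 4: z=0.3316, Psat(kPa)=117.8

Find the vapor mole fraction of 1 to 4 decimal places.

Raoult's law: Kᵢ = Pᵢˢᵃᵗ/P = Pᵢˢᵃᵗ/293.0.
  K_1 = 806.0/293.0 = 2.750853, K_2 = 152.9/293.0 = 0.521843, K_3 = 150.9/293.0 = 0.515017, K_4 = 117.8/293.0 = 0.402048
Rachford–Rice: g(β) = Σ zᵢ(Kᵢ−1)/(1+β(Kᵢ−1)) = 0.
g(0) = ΣzᵢKᵢ − 1 = 0.1706 and g(1) = 1 − Σzᵢ/Kᵢ = -0.6308, so a root lies in (0, 1).
Newton–Raphson from β = 0.49:
  β = 0.4900: g = -0.21548, g' = -0.6555 → β = 0.1613
  β = 0.1613: g = 0.01550, g' = -0.8206 → β = 0.1802
  β = 0.1802: g = 0.00022, g' = -0.7976 → β = 0.1804
Converged at β = 0.1804.
Compositions from xᵢ = zᵢ/(1+β(Kᵢ−1)), yᵢ = Kᵢxᵢ:
  1: x = 0.2353, y = 0.6472
  2: x = 0.1379, y = 0.0720
  3: x = 0.2551, y = 0.1314
  4: x = 0.3717, y = 0.1494

y_1 = 0.6472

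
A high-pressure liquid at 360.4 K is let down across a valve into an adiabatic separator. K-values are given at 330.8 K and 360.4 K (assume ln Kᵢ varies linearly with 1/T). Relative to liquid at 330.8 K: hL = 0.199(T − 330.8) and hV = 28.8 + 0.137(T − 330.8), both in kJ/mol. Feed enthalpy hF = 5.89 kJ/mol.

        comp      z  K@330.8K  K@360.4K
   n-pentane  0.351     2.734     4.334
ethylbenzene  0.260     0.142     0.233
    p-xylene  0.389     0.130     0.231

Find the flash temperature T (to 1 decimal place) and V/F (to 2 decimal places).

Adiabatic flash: solve Rachford–Rice at each trial T, then check hF = ψ·hV(T) + (1−ψ)·hL(T).
  T = 330.8 K: K = (2.734, 0.142, 0.130), RR gives ψ = 0.031, H_out = 0.905 kJ/mol
  T = 360.4 K: K = (4.334, 0.233, 0.231), RR gives ψ = 0.262, H_out = 12.962 kJ/mol
  T = 345.6 K: K = (3.476, 0.184, 0.175), RR gives ψ = 0.165, H_out = 7.555 kJ/mol
  T = 338.2 K: K = (3.091, 0.162, 0.152), RR gives ψ = 0.105, H_out = 4.459 kJ/mol
  T = 341.9 K: K = (3.280, 0.173, 0.163), RR gives ψ = 0.137, H_out = 6.053 kJ/mol
  T = 340.0 K: K = (3.182, 0.167, 0.157), RR gives ψ = 0.121, H_out = 5.247 kJ/mol
Linear interpolation between T = 340.0 (H_out = 5.247) and T = 341.9 (H_out = 6.053) on hF = 5.89 gives T ≈ 341.5 K, at which ψ = 0.13.

T = 341.5 K, V/F = 0.13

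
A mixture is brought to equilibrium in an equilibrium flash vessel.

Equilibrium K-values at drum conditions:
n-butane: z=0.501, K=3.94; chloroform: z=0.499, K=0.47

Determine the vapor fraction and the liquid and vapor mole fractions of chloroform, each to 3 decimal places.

ψ = 0.776, x_chloroform = 0.847, y_chloroform = 0.398

Material balance + equilibrium reduce to Σ zᵢ(Kᵢ−1)/(1+ψ(Kᵢ−1)) = 0.
g(0) = ΣzᵢKᵢ − 1 = 1.208 and g(1) = 1 − Σzᵢ/Kᵢ = -0.189, so a root lies in (0, 1).
Newton–Raphson from ψ = 0.64:
  ψ = 0.640: g = 0.1109, g' = -0.843 → ψ = 0.772
  ψ = 0.772: g = 0.0031, g' = -0.807 → ψ = 0.776
Converged at ψ = 0.776.
Compositions from xᵢ = zᵢ/(1+ψ(Kᵢ−1)), yᵢ = Kᵢxᵢ:
  n-butane: x = 0.153, y = 0.602
  chloroform: x = 0.847, y = 0.398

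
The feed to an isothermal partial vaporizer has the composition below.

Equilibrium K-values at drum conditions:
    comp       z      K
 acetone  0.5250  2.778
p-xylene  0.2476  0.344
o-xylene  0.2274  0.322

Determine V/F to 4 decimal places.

Material balance + equilibrium reduce to Σ zᵢ(Kᵢ−1)/(1+V/F(Kᵢ−1)) = 0.
Feasibility: ΣzᵢKᵢ = 1.6168, Σzᵢ/Kᵢ = 1.6150 — both > 1, two phases present.
Newton–Raphson from V/F = 0.5:
  V/F = 0.5000: g = 0.01920, g' = -0.9403 → V/F = 0.5204
Converged at V/F = 0.5204.

V/F = 0.5204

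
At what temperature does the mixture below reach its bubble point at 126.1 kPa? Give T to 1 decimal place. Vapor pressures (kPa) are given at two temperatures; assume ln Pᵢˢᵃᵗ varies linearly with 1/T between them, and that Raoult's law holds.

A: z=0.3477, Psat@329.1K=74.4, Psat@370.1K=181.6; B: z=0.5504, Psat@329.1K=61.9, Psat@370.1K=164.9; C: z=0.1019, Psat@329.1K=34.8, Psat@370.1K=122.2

Bubble-point temperature: ΣzᵢPᵢˢᵃᵗ(T) = P. Interpolate ln Pᵢˢᵃᵗ = aᵢ + bᵢ/T.
  T = 329.1 K: ΣzᵢPᵢˢᵃᵗ = 63.48 kPa
  T = 370.1 K: ΣzᵢPᵢˢᵃᵗ = 166.36 kPa
  T = 349.6 K: ΣzᵢPᵢˢᵃᵗ = 105.61 kPa
  T = 359.9 K: ΣzᵢPᵢˢᵃᵗ = 133.53 kPa
  T = 354.8 K: ΣzᵢPᵢˢᵃᵗ = 119.08 kPa
  T = 357.4 K: ΣzᵢPᵢˢᵃᵗ = 126.29 kPa
Interpolating between 354.8 K and 357.4 K gives T ≈ 357.3 K.

T = 357.3 K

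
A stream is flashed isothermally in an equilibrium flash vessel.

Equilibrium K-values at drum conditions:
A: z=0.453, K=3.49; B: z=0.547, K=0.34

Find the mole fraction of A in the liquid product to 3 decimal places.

x_A = 0.210

Rachford–Rice: g(β) = Σ zᵢ(Kᵢ−1)/(1+β(Kᵢ−1)) = 0.
Check two-phase: ΣzᵢKᵢ = 1.767 > 1 and Σzᵢ/Kᵢ = 1.739 > 1, so g(0) = 0.767 > 0 and g(1) = -0.739 < 0.
Binary case is linear: z₁(K₁−1)(1+β(K₂−1)) + z₂(K₂−1)(1+β(K₁−1)) = 0
⇒ β = [z₁(K₁−1)+z₂(K₂−1)] / [−(K₁−1)(K₂−1)] = 0.7670/1.6434 = 0.467
Compositions from xᵢ = zᵢ/(1+β(Kᵢ−1)), yᵢ = Kᵢxᵢ:
  A: x = 0.210, y = 0.731
  B: x = 0.790, y = 0.269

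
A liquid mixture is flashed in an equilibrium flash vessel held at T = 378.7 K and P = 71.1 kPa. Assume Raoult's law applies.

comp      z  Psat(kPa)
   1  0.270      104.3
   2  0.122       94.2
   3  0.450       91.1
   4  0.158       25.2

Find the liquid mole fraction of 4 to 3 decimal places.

x_4 = 0.347

Raoult's law: Kᵢ = Pᵢˢᵃᵗ/P = Pᵢˢᵃᵗ/71.1.
  K_1 = 104.3/71.1 = 1.46695, K_2 = 94.2/71.1 = 1.32489, K_3 = 91.1/71.1 = 1.28129, K_4 = 25.2/71.1 = 0.35443
Let β = V/F and solve Σ zᵢ(Kᵢ−1)/(1+β(Kᵢ−1)) = 0.
Check two-phase: ΣzᵢKᵢ = 1.190 > 1 and Σzᵢ/Kᵢ = 1.073 > 1, so g(0) = 0.190 > 0 and g(1) = -0.073 < 0.
Newton iteration, β⁰ = 0.56:
  β = 0.560: g = 0.0831, g' = -0.234 → β = 0.915
  β = 0.915: g = -0.0294, g' = -0.452 → β = 0.849
  β = 0.849: g = -0.0023, g' = -0.384 → β = 0.843
Converged at β = 0.843.
Compositions from xᵢ = zᵢ/(1+β(Kᵢ−1)), yᵢ = Kᵢxᵢ:
  1: x = 0.194, y = 0.284
  2: x = 0.096, y = 0.127
  3: x = 0.364, y = 0.466
  4: x = 0.347, y = 0.123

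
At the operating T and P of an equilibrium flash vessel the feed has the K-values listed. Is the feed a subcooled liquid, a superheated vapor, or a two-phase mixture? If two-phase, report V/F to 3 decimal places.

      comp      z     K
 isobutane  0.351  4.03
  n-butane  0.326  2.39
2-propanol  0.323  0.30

ΣzᵢKᵢ = 2.291; Σzᵢ/Kᵢ = 1.300.
Both exceed 1, so a two-phase solution exists.
Newton iteration, ψ⁰ = 0.32:
  ψ = 0.320: g = 0.5622, g' = -1.395 → ψ = 0.723
  ψ = 0.723: g = 0.1016, g' = -1.122 → ψ = 0.814
  ψ = 0.814: g = -0.0055, g' = -1.261 → ψ = 0.809
Converged at ψ = 0.809.

two-phase, V/F = 0.809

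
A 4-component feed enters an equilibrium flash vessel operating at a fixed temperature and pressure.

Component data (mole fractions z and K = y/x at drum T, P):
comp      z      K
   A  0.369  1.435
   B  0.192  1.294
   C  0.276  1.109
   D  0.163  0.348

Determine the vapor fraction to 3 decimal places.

Rachford–Rice: g(ψ) = Σ zᵢ(Kᵢ−1)/(1+ψ(Kᵢ−1)) = 0.
Feasibility: ΣzᵢKᵢ = 1.141, Σzᵢ/Kᵢ = 1.123 — both > 1, two phases present.
Iterate (Newton) starting at ψ = 0.5:
  ψ = 0.500: g = 0.0519, g' = -0.215 → ψ = 0.741
  ψ = 0.741: g = -0.0101, g' = -0.313 → ψ = 0.709
  ψ = 0.709: g = -0.0003, g' = -0.295 → ψ = 0.708
Converged at ψ = 0.708.

ψ = 0.708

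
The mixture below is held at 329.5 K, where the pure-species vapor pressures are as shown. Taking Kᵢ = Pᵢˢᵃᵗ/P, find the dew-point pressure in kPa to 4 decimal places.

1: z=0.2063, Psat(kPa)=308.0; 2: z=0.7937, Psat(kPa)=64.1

At the dew point ψ → 1, so Σzᵢ/Kᵢ = 1 with Kᵢ = Pᵢˢᵃᵗ/P ⇒ 1/P = Σzᵢ/Pᵢˢᵃᵗ.
1/P = 0.2063/308.0 + 0.7937/64.1 = 0.0130520 ⇒ P = 76.6165 kPa

Pdew = 76.6165 kPa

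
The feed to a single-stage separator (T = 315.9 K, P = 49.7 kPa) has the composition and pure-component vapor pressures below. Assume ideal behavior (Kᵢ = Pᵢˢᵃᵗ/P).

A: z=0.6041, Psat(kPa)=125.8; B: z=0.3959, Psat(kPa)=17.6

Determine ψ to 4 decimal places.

Raoult's law: Kᵢ = Pᵢˢᵃᵗ/P = Pᵢˢᵃᵗ/49.7.
  K_A = 125.8/49.7 = 2.531187, K_B = 17.6/49.7 = 0.354125
Let ψ = V/F and solve Σ zᵢ(Kᵢ−1)/(1+ψ(Kᵢ−1)) = 0.
g(0) = ΣzᵢKᵢ − 1 = 0.6693 and g(1) = 1 − Σzᵢ/Kᵢ = -0.3566, so a root lies in (0, 1).
Iterate (Newton) starting at ψ = 0.58:
  ψ = 0.5800: g = 0.08104, g' = -0.8196 → ψ = 0.6789
  ψ = 0.6789: g = -0.00183, g' = -0.8643 → ψ = 0.6768
Converged at ψ = 0.6768.

ψ = 0.6768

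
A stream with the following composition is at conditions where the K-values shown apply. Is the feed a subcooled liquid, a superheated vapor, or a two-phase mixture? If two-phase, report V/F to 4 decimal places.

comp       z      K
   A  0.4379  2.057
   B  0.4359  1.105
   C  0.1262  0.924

superheated vapor

ΣzᵢKᵢ = 1.4990; Σzᵢ/Kᵢ = 0.7439.
Since Σzᵢ/Kᵢ < 1 the mixture is above its dew point — single vapor phase.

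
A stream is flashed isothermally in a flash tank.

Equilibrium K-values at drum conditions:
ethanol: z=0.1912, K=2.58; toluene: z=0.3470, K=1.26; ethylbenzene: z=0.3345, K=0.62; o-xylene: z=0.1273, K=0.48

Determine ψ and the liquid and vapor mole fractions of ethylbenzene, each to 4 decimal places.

ψ = 0.5073, x_ethylbenzene = 0.4144, y_ethylbenzene = 0.2569

Let ψ = V/F and solve Σ zᵢ(Kᵢ−1)/(1+ψ(Kᵢ−1)) = 0.
Check two-phase: ΣzᵢKᵢ = 1.1990 > 1 and Σzᵢ/Kᵢ = 1.1542 > 1, so g(0) = 0.1990 > 0 and g(1) = -0.1542 < 0.
Iterate (Newton) starting at ψ = 0.62:
  ψ = 0.6200: g = -0.03368, g' = -0.2968 → ψ = 0.5065
  ψ = 0.5065: g = 0.00025, g' = -0.3031 → ψ = 0.5073
Converged at ψ = 0.5073.
Compositions from xᵢ = zᵢ/(1+ψ(Kᵢ−1)), yᵢ = Kᵢxᵢ:
  ethanol: x = 0.1061, y = 0.2738
  toluene: x = 0.3066, y = 0.3863
  ethylbenzene: x = 0.4144, y = 0.2569
  o-xylene: x = 0.1729, y = 0.0830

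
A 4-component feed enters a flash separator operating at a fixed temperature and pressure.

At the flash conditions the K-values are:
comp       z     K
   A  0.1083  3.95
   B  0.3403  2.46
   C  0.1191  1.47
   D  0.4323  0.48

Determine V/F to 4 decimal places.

V/F = 0.7662

Material balance + equilibrium reduce to Σ zᵢ(Kᵢ−1)/(1+V/F(Kᵢ−1)) = 0.
Feasibility: ΣzᵢKᵢ = 1.6475, Σzᵢ/Kᵢ = 1.1474 — both > 1, two phases present.
Newton iteration, V/F⁰ = 0.33:
  V/F = 0.3300: g = 0.27428, g' = -0.7624 → V/F = 0.6898
  V/F = 0.6898: g = 0.04458, g' = -0.5816 → V/F = 0.7664
  V/F = 0.7664: g = -0.00014, g' = -0.5875 → V/F = 0.7662
Converged at V/F = 0.7662.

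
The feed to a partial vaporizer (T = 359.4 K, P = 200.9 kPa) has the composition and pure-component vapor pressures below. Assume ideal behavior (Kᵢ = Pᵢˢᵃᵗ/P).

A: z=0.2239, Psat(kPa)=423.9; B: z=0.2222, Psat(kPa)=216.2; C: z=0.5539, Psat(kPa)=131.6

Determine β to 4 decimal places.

β = 0.2583

Raoult's law: Kᵢ = Pᵢˢᵃᵗ/P = Pᵢˢᵃᵗ/200.9.
  K_A = 423.9/200.9 = 2.110005, K_B = 216.2/200.9 = 1.076157, K_C = 131.6/200.9 = 0.655052
Material balance + equilibrium reduce to Σ zᵢ(Kᵢ−1)/(1+β(Kᵢ−1)) = 0.
Feasibility: ΣzᵢKᵢ = 1.0744, Σzᵢ/Kᵢ = 1.1582 — both > 1, two phases present.
Newton iteration, β⁰ = 0.5:
  β = 0.5000: g = -0.05476, g' = -0.2115 → β = 0.2411
  β = 0.2411: g = 0.00427, g' = -0.2513 → β = 0.2581
  β = 0.2581: g = 0.00003, g' = -0.2473 → β = 0.2583
Converged at β = 0.2583.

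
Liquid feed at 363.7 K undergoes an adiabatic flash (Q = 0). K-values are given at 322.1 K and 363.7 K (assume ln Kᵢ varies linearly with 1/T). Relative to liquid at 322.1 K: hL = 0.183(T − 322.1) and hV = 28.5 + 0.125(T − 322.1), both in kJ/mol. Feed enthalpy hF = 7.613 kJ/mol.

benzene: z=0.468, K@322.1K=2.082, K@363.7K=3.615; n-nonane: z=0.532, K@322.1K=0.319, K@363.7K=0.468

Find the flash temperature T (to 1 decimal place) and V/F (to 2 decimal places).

T = 325.3 K, V/F = 0.25

Adiabatic flash: solve Rachford–Rice at each trial T, then check hF = ψ·hV(T) + (1−ψ)·hL(T).
  T = 322.1 K: K = (2.082, 0.319), RR gives ψ = 0.196, H_out = 5.573 kJ/mol
  T = 363.7 K: K = (3.615, 0.468), RR gives ψ = 0.676, H_out = 25.254 kJ/mol
  T = 342.9 K: K = (2.790, 0.391), RR gives ψ = 0.471, H_out = 16.664 kJ/mol
  T = 332.5 K: K = (2.421, 0.354), RR gives ψ = 0.350, H_out = 11.678 kJ/mol
  T = 327.3 K: K = (2.248, 0.336), RR gives ψ = 0.279, H_out = 8.818 kJ/mol
  T = 324.7 K: K = (2.164, 0.328), RR gives ψ = 0.239, H_out = 7.253 kJ/mol
  T = 326.0 K: K = (2.206, 0.332), RR gives ψ = 0.259, H_out = 8.048 kJ/mol
Linear interpolation between T = 324.7 (H_out = 7.253) and T = 326.0 (H_out = 8.048) on hF = 7.613 gives T ≈ 325.3 K, at which ψ = 0.25.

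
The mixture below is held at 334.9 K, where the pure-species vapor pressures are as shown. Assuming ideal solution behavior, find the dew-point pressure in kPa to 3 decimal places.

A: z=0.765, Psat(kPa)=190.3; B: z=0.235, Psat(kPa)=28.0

Pdew = 80.562 kPa

At the dew point ψ → 1, so Σzᵢ/Kᵢ = 1 with Kᵢ = Pᵢˢᵃᵗ/P ⇒ 1/P = Σzᵢ/Pᵢˢᵃᵗ.
1/P = 0.765/190.3 + 0.235/28.0 = 0.012413 ⇒ P = 80.562 kPa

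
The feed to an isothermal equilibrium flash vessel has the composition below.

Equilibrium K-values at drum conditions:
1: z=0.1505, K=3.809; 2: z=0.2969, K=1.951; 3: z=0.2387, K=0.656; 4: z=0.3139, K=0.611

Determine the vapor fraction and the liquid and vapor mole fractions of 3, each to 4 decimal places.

Rachford–Rice: g(ψ) = Σ zᵢ(Kᵢ−1)/(1+ψ(Kᵢ−1)) = 0.
g(0) = ΣzᵢKᵢ − 1 = 0.5009 and g(1) = 1 − Σzᵢ/Kᵢ = -0.0693, so a root lies in (0, 1).
Newton iteration, ψ⁰ = 0.5:
  ψ = 0.5000: g = 0.11642, g' = -0.4431 → ψ = 0.7627
  ψ = 0.7627: g = 0.01324, g' = -0.3584 → ψ = 0.7997
  ψ = 0.7997: g = 0.00010, g' = -0.3532 → ψ = 0.7999
Converged at ψ = 0.7999.
Compositions from xᵢ = zᵢ/(1+ψ(Kᵢ−1)), yᵢ = Kᵢxᵢ:
  1: x = 0.0463, y = 0.1765
  2: x = 0.1686, y = 0.3290
  3: x = 0.3293, y = 0.2160
  4: x = 0.4557, y = 0.2784

ψ = 0.7999, x_3 = 0.3293, y_3 = 0.2160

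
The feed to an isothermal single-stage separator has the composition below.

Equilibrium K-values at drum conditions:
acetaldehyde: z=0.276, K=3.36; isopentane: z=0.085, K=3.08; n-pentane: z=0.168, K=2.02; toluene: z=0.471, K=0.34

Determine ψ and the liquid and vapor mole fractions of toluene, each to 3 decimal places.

Rachford–Rice: g(ψ) = Σ zᵢ(Kᵢ−1)/(1+ψ(Kᵢ−1)) = 0.
Check two-phase: ΣzᵢKᵢ = 1.689 > 1 and Σzᵢ/Kᵢ = 1.578 > 1, so g(0) = 0.689 > 0 and g(1) = -0.578 < 0.
Newton–Raphson from ψ = 0.5:
  ψ = 0.500: g = 0.0350, g' = -0.946 → ψ = 0.537
Converged at ψ = 0.537.
Compositions from xᵢ = zᵢ/(1+ψ(Kᵢ−1)), yᵢ = Kᵢxᵢ:
  acetaldehyde: x = 0.122, y = 0.409
  isopentane: x = 0.040, y = 0.124
  n-pentane: x = 0.109, y = 0.219
  toluene: x = 0.730, y = 0.248

ψ = 0.537, x_toluene = 0.730, y_toluene = 0.248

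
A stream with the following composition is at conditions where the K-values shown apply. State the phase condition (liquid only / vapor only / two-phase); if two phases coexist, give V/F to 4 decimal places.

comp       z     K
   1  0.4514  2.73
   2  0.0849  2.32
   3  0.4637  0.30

ΣzᵢKᵢ = 1.5684; Σzᵢ/Kᵢ = 1.7476.
Both exceed 1, so a two-phase solution exists.
Newton–Raphson from ψ = 0.5:
  ψ = 0.5000: g = -0.01313, g' = -0.9799 → ψ = 0.4866
Converged at ψ = 0.4866.

two-phase, V/F = 0.4866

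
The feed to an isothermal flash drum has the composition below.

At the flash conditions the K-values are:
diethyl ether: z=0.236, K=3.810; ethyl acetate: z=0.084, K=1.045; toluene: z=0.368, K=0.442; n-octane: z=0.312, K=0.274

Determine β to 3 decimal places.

Let β = V/F and solve Σ zᵢ(Kᵢ−1)/(1+β(Kᵢ−1)) = 0.
Check two-phase: ΣzᵢKᵢ = 1.235 > 1 and Σzᵢ/Kᵢ = 2.114 > 1, so g(0) = 0.235 > 0 and g(1) = -1.114 < 0.
Newton iteration, β⁰ = 0.5:
  β = 0.500: g = -0.3610, g' = -0.948 → β = 0.119
  β = 0.119: g = 0.0325, g' = -1.374 → β = 0.143
  β = 0.143: g = 0.0010, g' = -1.289 → β = 0.144
Converged at β = 0.144.

β = 0.144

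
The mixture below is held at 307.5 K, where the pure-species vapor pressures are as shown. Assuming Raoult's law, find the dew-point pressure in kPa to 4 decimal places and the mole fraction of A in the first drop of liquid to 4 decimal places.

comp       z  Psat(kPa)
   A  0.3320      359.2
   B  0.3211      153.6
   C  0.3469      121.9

Pdew = 170.6326 kPa, x_A = 0.1577

At the dew point ψ → 1, so Σzᵢ/Kᵢ = 1 with Kᵢ = Pᵢˢᵃᵗ/P ⇒ 1/P = Σzᵢ/Pᵢˢᵃᵗ.
1/P = 0.3320/359.2 + 0.3211/153.6 + 0.3469/121.9 = 0.0058605 ⇒ P = 170.6326 kPa
xᵢ = zᵢP/Pᵢˢᵃᵗ ⇒ x_A = 0.3320·170.6326/359.2 = 0.1577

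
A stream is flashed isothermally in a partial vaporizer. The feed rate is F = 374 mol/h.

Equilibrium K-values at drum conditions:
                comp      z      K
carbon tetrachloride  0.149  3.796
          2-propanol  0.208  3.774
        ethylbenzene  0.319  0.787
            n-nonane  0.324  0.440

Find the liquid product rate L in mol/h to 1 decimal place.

Newton iteration, ψ⁰ = 0.5:
  ψ = 0.500: g = 0.0874, g' = -0.698 → ψ = 0.625
  ψ = 0.625: g = 0.0050, g' = -0.628 → ψ = 0.633
Converged at ψ = 0.633.
Then V = ψ·F = 0.6333·374 = 236.8 mol/h and L = F − V = 137.2 mol/h.

L = 137.2 mol/h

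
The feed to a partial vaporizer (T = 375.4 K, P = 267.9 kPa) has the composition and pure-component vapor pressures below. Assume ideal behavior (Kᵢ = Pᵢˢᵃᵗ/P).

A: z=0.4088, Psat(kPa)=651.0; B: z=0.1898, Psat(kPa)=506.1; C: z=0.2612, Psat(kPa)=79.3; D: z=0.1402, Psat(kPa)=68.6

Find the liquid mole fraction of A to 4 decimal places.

Raoult's law: Kᵢ = Pᵢˢᵃᵗ/P = Pᵢˢᵃᵗ/267.9.
  K_A = 651.0/267.9 = 2.430011, K_B = 506.1/267.9 = 1.889138, K_C = 79.3/267.9 = 0.296006, K_D = 68.6/267.9 = 0.256066
Rachford–Rice: g(β) = Σ zᵢ(Kᵢ−1)/(1+β(Kᵢ−1)) = 0.
Check two-phase: ΣzᵢKᵢ = 1.4652 > 1 and Σzᵢ/Kᵢ = 1.6986 > 1, so g(0) = 0.4652 > 0 and g(1) = -0.6986 < 0.
Newton–Raphson from β = 0.64:
  β = 0.6400: g = -0.12097, g' = -1.0004 → β = 0.5191
  β = 0.5191: g = -0.00869, g' = -0.8730 → β = 0.5091
Converged at β = 0.5091.
Compositions from xᵢ = zᵢ/(1+β(Kᵢ−1)), yᵢ = Kᵢxᵢ:
  A: x = 0.2366, y = 0.5749
  B: x = 0.1307, y = 0.2468
  C: x = 0.4071, y = 0.1205
  D: x = 0.2257, y = 0.0578

x_A = 0.2366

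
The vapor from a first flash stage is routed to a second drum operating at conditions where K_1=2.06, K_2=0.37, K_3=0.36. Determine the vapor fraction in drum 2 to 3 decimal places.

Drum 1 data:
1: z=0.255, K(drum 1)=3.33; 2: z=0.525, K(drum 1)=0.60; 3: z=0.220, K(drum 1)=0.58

Drum 1:
Newton–Raphson from ψ₁ = 0.5:
  ψ₁ = 0.500: g = -0.1050, g' = -0.489 → ψ₁ = 0.285
  ψ₁ = 0.285: g = 0.0150, g' = -0.657 → ψ₁ = 0.308
Converged at ψ₁ = 0.308.
Drum-1 compositions:
  1: x = 0.148, y = 0.494
  2: x = 0.599, y = 0.359
  3: x = 0.253, y = 0.147
Drum-2 feed = drum-1 vapor: z₂ = (0.4941, 0.3593, 0.1466).
Drum 2:
Material balance + equilibrium reduce to Σ zᵢ(Kᵢ−1)/(1+ψ₂(Kᵢ−1)) = 0.
Feasibility: ΣzᵢKᵢ = 1.204, Σzᵢ/Kᵢ = 1.618 — both > 1, two phases present.
Newton–Raphson from ψ₂ = 0.5:
  ψ₂ = 0.500: g = -0.1261, g' = -0.671 → ψ₂ = 0.312
  ψ₂ = 0.312: g = -0.0054, g' = -0.628 → ψ₂ = 0.303
Converged at ψ₂ = 0.303.
  1: x = 0.374, y = 0.770
  2: x = 0.444, y = 0.164
  3: x = 0.182, y = 0.065

V/F (drum 2) = 0.303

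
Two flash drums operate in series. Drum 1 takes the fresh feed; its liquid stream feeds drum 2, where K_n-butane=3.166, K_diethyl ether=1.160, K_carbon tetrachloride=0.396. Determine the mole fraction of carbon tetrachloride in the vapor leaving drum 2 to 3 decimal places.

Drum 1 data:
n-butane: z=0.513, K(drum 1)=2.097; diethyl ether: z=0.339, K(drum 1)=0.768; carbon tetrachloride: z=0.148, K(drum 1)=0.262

y_carbon tetrachloride (drum 2) = 0.205

Drum 1:
Rachford–Rice: g(ψ₁) = Σ zᵢ(Kᵢ−1)/(1+ψ₁(Kᵢ−1)) = 0.
g(0) = ΣzᵢKᵢ − 1 = 0.375 and g(1) = 1 − Σzᵢ/Kᵢ = -0.251, so a root lies in (0, 1).
Newton iteration, ψ₁⁰ = 0.5:
  ψ₁ = 0.500: g = 0.1014, g' = -0.483 → ψ₁ = 0.710
  ψ₁ = 0.710: g = -0.0071, g' = -0.577 → ψ₁ = 0.697
Converged at ψ₁ = 0.697.
Drum-1 compositions:
  n-butane: x = 0.291, y = 0.610
  diethyl ether: x = 0.404, y = 0.311
  carbon tetrachloride: x = 0.305, y = 0.080
Drum-2 feed = drum-1 liquid: z₂ = (0.2907, 0.4044, 0.3049).
Drum 2:
Let ψ₂ = V/F and solve Σ zᵢ(Kᵢ−1)/(1+ψ₂(Kᵢ−1)) = 0.
Check two-phase: ΣzᵢKᵢ = 1.510 > 1 and Σzᵢ/Kᵢ = 1.210 > 1, so g(0) = 0.510 > 0 and g(1) = -0.210 < 0.
Iterate (Newton) starting at ψ₂ = 0.5:
  ψ₂ = 0.500: g = 0.0983, g' = -0.551 → ψ₂ = 0.678
  ψ₂ = 0.678: g = 0.0014, g' = -0.551 → ψ₂ = 0.681
Converged at ψ₂ = 0.681.
  n-butane: x = 0.117, y = 0.372
  diethyl ether: x = 0.365, y = 0.423
  carbon tetrachloride: x = 0.518, y = 0.205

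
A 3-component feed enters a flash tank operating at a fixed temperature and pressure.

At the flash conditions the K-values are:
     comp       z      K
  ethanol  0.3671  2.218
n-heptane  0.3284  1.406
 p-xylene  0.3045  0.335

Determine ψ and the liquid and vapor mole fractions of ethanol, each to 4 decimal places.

Let ψ = V/F and solve Σ zᵢ(Kᵢ−1)/(1+ψ(Kᵢ−1)) = 0.
Feasibility: ΣzᵢKᵢ = 1.3780, Σzᵢ/Kᵢ = 1.3080 — both > 1, two phases present.
Iterate (Newton) starting at ψ = 0.59:
  ψ = 0.5900: g = 0.03449, g' = -0.5843 → ψ = 0.6490
  ψ = 0.6490: g = -0.00101, g' = -0.6206 → ψ = 0.6474
Converged at ψ = 0.6474.
Compositions from xᵢ = zᵢ/(1+ψ(Kᵢ−1)), yᵢ = Kᵢxᵢ:
  ethanol: x = 0.2053, y = 0.4552
  n-heptane: x = 0.2600, y = 0.3656
  p-xylene: x = 0.5347, y = 0.1791

ψ = 0.6474, x_ethanol = 0.2053, y_ethanol = 0.4552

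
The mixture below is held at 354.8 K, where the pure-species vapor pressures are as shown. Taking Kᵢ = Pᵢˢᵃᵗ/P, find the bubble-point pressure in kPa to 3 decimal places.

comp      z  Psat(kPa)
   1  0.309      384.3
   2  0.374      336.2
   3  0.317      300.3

Pbub = 339.683 kPa

At the bubble point ψ → 0, so ΣzᵢKᵢ = 1 with Kᵢ = Pᵢˢᵃᵗ/P ⇒ P = ΣzᵢPᵢˢᵃᵗ.
P = 0.309·384.3 + 0.374·336.2 + 0.317·300.3 = 339.683 kPa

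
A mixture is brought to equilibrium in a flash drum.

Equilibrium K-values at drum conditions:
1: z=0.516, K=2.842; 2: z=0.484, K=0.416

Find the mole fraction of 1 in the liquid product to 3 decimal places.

Rachford–Rice: g(ψ) = Σ zᵢ(Kᵢ−1)/(1+ψ(Kᵢ−1)) = 0.
Check two-phase: ΣzᵢKᵢ = 1.668 > 1 and Σzᵢ/Kᵢ = 1.345 > 1, so g(0) = 0.668 > 0 and g(1) = -0.345 < 0.
Binary case is linear: z₁(K₁−1)(1+ψ(K₂−1)) + z₂(K₂−1)(1+ψ(K₁−1)) = 0
⇒ ψ = [z₁(K₁−1)+z₂(K₂−1)] / [−(K₁−1)(K₂−1)] = 0.6678/1.0757 = 0.621
Compositions from xᵢ = zᵢ/(1+ψ(Kᵢ−1)), yᵢ = Kᵢxᵢ:
  1: x = 0.241, y = 0.684
  2: x = 0.759, y = 0.316

x_1 = 0.241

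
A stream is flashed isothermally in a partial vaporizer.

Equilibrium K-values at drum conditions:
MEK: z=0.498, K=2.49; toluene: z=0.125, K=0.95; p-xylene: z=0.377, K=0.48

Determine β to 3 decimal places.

β = 0.793

Newton–Raphson from β = 0.5:
  β = 0.500: g = 0.1539, g' = -0.550 → β = 0.780
  β = 0.780: g = 0.0068, g' = -0.525 → β = 0.793
Converged at β = 0.793.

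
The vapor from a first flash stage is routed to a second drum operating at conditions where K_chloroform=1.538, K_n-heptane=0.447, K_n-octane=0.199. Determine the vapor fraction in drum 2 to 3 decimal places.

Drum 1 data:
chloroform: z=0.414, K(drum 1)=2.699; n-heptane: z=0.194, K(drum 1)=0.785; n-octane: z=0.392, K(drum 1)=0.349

Drum 1:
Let ψ₁ = V/F and solve Σ zᵢ(Kᵢ−1)/(1+ψ₁(Kᵢ−1)) = 0.
g(0) = ΣzᵢKᵢ − 1 = 0.406 and g(1) = 1 − Σzᵢ/Kᵢ = -0.524, so a root lies in (0, 1).
Newton–Raphson from ψ₁ = 0.5:
  ψ₁ = 0.500: g = -0.0448, g' = -0.726 → ψ₁ = 0.438
Converged at ψ₁ = 0.438.
Drum-1 compositions:
  chloroform: x = 0.237, y = 0.640
  n-heptane: x = 0.214, y = 0.168
  n-octane: x = 0.549, y = 0.191
Drum-2 feed = drum-1 vapor: z₂ = (0.6404, 0.1681, 0.1914).
Drum 2:
Rachford–Rice: g(ψ₂) = Σ zᵢ(Kᵢ−1)/(1+ψ₂(Kᵢ−1)) = 0.
g(0) = ΣzᵢKᵢ − 1 = 0.098 and g(1) = 1 − Σzᵢ/Kᵢ = -0.755, so a root lies in (0, 1).
Iterate (Newton) starting at ψ₂ = 0.34:
  ψ₂ = 0.340: g = -0.0340, g' = -0.442 → ψ₂ = 0.263
  ψ₂ = 0.263: g = -0.0013, g' = -0.410 → ψ₂ = 0.260
Converged at ψ₂ = 0.260.
  chloroform: x = 0.562, y = 0.864
  n-heptane: x = 0.196, y = 0.088
  n-octane: x = 0.242, y = 0.048

V/F (drum 2) = 0.260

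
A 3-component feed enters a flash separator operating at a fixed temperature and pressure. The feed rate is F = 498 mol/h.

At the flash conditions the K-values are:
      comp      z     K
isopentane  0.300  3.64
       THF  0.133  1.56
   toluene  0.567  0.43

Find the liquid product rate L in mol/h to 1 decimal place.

Rachford–Rice: g(β) = Σ zᵢ(Kᵢ−1)/(1+β(Kᵢ−1)) = 0.
Check two-phase: ΣzᵢKᵢ = 1.543 > 1 and Σzᵢ/Kᵢ = 1.486 > 1, so g(0) = 0.543 > 0 and g(1) = -0.486 < 0.
Newton–Raphson from β = 0.5:
  β = 0.500: g = -0.0524, g' = -0.774 → β = 0.432
  β = 0.432: g = 0.0010, g' = -0.807 → β = 0.434
Converged at β = 0.434.
Then V = β·F = 0.4335·498 = 215.9 mol/h and L = F − V = 282.1 mol/h.

L = 282.1 mol/h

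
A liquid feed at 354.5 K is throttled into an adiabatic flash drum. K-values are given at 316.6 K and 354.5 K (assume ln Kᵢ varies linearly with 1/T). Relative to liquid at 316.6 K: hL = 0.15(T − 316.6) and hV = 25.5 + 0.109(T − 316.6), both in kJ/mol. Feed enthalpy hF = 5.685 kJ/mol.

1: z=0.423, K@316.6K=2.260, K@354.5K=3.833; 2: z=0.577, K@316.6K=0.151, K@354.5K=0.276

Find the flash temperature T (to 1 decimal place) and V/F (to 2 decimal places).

Adiabatic flash: solve Rachford–Rice at each trial T, then check hF = ψ·hV(T) + (1−ψ)·hL(T).
  T = 316.6 K: K = (2.260, 0.151), RR gives ψ = 0.040, H_out = 1.028 kJ/mol
  T = 354.5 K: K = (3.833, 0.276), RR gives ψ = 0.381, H_out = 14.798 kJ/mol
  T = 335.6 K: K = (2.990, 0.208), RR gives ψ = 0.244, H_out = 8.881 kJ/mol
  T = 326.1 K: K = (2.610, 0.178), RR gives ψ = 0.156, H_out = 5.347 kJ/mol
  T = 330.9 K: K = (2.798, 0.193), RR gives ψ = 0.203, H_out = 7.204 kJ/mol
  T = 328.5 K: K = (2.703, 0.185), RR gives ψ = 0.180, H_out = 6.296 kJ/mol
  T = 327.3 K: K = (2.656, 0.182), RR gives ψ = 0.168, H_out = 5.827 kJ/mol
Linear interpolation between T = 326.1 (H_out = 5.347) and T = 327.3 (H_out = 5.827) on hF = 5.685 gives T ≈ 326.9 K, at which ψ = 0.16.

T = 326.9 K, V/F = 0.16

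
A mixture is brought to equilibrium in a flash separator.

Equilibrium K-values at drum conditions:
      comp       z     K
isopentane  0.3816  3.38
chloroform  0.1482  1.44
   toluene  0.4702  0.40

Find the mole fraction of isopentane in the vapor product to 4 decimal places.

y_isopentane = 0.5413

Material balance + equilibrium reduce to Σ zᵢ(Kᵢ−1)/(1+V/F(Kᵢ−1)) = 0.
Check two-phase: ΣzᵢKᵢ = 1.6913 > 1 and Σzᵢ/Kᵢ = 1.3913 > 1, so g(0) = 0.6913 > 0 and g(1) = -0.3913 < 0.
Newton iteration, V/F⁰ = 0.5:
  V/F = 0.5000: g = 0.06513, g' = -0.8154 → V/F = 0.5799
  V/F = 0.5799: g = 0.00089, g' = -0.7979 → V/F = 0.5810
Converged at V/F = 0.5810.
Compositions from xᵢ = zᵢ/(1+V/F(Kᵢ−1)), yᵢ = Kᵢxᵢ:
  isopentane: x = 0.1602, y = 0.5413
  chloroform: x = 0.1180, y = 0.1700
  toluene: x = 0.7218, y = 0.2887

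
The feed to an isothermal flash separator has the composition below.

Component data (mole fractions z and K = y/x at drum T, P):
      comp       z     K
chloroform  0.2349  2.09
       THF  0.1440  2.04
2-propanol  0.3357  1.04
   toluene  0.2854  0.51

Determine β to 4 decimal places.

β = 0.8049

Material balance + equilibrium reduce to Σ zᵢ(Kᵢ−1)/(1+β(Kᵢ−1)) = 0.
Feasibility: ΣzᵢKᵢ = 1.2794, Σzᵢ/Kᵢ = 1.0654 — both > 1, two phases present.
Iterate (Newton) starting at β = 0.43:
  β = 0.4300: g = 0.11384, g' = -0.3143 → β = 0.7922
  β = 0.7922: g = 0.00394, g' = -0.3108 → β = 0.8049
Converged at β = 0.8049.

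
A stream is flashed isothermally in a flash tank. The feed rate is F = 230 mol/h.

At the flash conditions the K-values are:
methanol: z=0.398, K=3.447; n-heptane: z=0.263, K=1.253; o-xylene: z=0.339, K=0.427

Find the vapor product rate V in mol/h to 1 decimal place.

Let ψ = V/F and solve Σ zᵢ(Kᵢ−1)/(1+ψ(Kᵢ−1)) = 0.
g(0) = ΣzᵢKᵢ − 1 = 0.846 and g(1) = 1 − Σzᵢ/Kᵢ = -0.119, so a root lies in (0, 1).
Iterate (Newton) starting at ψ = 0.5:
  ψ = 0.500: g = 0.2248, g' = -0.714 → ψ = 0.815
  ψ = 0.815: g = 0.0160, g' = -0.669 → ψ = 0.839
Converged at ψ = 0.839.
Then V = ψ·F = 0.8387·230 = 192.9 mol/h and L = F − V = 37.1 mol/h.

V = 192.9 mol/h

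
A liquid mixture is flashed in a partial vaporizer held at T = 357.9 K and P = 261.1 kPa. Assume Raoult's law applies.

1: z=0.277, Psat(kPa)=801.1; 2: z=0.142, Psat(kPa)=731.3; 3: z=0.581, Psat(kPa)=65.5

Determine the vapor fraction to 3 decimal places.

Raoult's law: Kᵢ = Pᵢˢᵃᵗ/P = Pᵢˢᵃᵗ/261.1.
  K_1 = 801.1/261.1 = 3.06817, K_2 = 731.3/261.1 = 2.80084, K_3 = 65.5/261.1 = 0.25086
Material balance + equilibrium reduce to Σ zᵢ(Kᵢ−1)/(1+ψ(Kᵢ−1)) = 0.
Check two-phase: ΣzᵢKᵢ = 1.393 > 1 and Σzᵢ/Kᵢ = 2.457 > 1, so g(0) = 0.393 > 0 and g(1) = -1.457 < 0.
Iterate (Newton) starting at ψ = 0.63:
  ψ = 0.630: g = -0.4557, g' = -1.494 → ψ = 0.325
  ψ = 0.325: g = -0.0714, g' = -1.177 → ψ = 0.264
  ψ = 0.264: g = 0.0009, g' = -1.214 → ψ = 0.265
Converged at ψ = 0.265.

ψ = 0.265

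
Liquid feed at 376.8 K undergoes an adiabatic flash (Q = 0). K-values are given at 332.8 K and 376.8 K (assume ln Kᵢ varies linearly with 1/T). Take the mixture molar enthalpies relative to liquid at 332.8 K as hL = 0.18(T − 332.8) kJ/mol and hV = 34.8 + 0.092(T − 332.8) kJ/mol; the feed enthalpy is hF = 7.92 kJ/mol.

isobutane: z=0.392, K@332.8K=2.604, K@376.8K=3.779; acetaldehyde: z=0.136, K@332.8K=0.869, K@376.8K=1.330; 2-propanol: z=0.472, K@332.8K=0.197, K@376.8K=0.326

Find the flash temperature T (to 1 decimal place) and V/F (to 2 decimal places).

T = 334.4 K, V/F = 0.22

Adiabatic flash: solve Rachford–Rice at each trial T, then check hF = ψ·hV(T) + (1−ψ)·hL(T).
  T = 332.8 K: K = (2.604, 0.869, 0.197), RR gives ψ = 0.206, H_out = 7.174 kJ/mol
  T = 376.8 K: K = (3.779, 1.330, 0.326), RR gives ψ = 0.514, H_out = 23.823 kJ/mol
  T = 354.8 K: K = (3.173, 1.089, 0.257), RR gives ψ = 0.371, H_out = 16.141 kJ/mol
  T = 343.8 K: K = (2.884, 0.976, 0.226), RR gives ψ = 0.293, H_out = 11.900 kJ/mol
  T = 338.3 K: K = (2.743, 0.922, 0.211), RR gives ψ = 0.251, H_out = 9.612 kJ/mol
  T = 335.6 K: K = (2.674, 0.896, 0.204), RR gives ψ = 0.230, H_out = 8.436 kJ/mol
  T = 334.2 K: K = (2.639, 0.882, 0.201), RR gives ψ = 0.218, H_out = 7.811 kJ/mol
Linear interpolation between T = 334.2 (H_out = 7.811) and T = 335.6 (H_out = 8.436) on hF = 7.92 gives T ≈ 334.4 K, at which ψ = 0.22.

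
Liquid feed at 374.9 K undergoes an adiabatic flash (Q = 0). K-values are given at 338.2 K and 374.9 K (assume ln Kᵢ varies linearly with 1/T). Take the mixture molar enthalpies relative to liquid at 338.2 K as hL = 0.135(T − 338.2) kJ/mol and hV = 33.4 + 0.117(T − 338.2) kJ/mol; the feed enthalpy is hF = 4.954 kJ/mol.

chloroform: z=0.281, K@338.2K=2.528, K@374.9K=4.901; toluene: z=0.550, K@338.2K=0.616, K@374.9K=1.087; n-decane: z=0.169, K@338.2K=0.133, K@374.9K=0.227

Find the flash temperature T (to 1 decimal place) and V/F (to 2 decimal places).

Adiabatic flash: solve Rachford–Rice at each trial T, then check hF = ψ·hV(T) + (1−ψ)·hL(T).
  T = 338.2 K: K = (2.528, 0.616, 0.133), RR gives ψ = 0.090, H_out = 2.996 kJ/mol
  T = 374.9 K: K = (4.901, 1.087, 0.227), RR gives ψ = 0.765, H_out = 30.012 kJ/mol
  T = 356.5 K: K = (3.577, 0.830, 0.176), RR gives ψ = 0.468, H_out = 17.940 kJ/mol
  T = 347.4 K: K = (3.024, 0.718, 0.154), RR gives ψ = 0.290, H_out = 10.885 kJ/mol
  T = 342.8 K: K = (2.768, 0.666, 0.143), RR gives ψ = 0.194, H_out = 7.073 kJ/mol
  T = 340.5 K: K = (2.646, 0.641, 0.138), RR gives ψ = 0.143, H_out = 5.076 kJ/mol
Linear interpolation between T = 338.2 (H_out = 2.996) and T = 340.5 (H_out = 5.076) on hF = 4.954 gives T ≈ 340.4 K, at which ψ = 0.14.

T = 340.4 K, V/F = 0.14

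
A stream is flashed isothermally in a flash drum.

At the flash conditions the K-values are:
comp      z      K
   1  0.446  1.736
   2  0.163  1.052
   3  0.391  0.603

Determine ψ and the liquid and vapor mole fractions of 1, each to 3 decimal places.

ψ = 0.744, x_1 = 0.288, y_1 = 0.500

Rachford–Rice: g(ψ) = Σ zᵢ(Kᵢ−1)/(1+ψ(Kᵢ−1)) = 0.
g(0) = ΣzᵢKᵢ − 1 = 0.182 and g(1) = 1 − Σzᵢ/Kᵢ = -0.060, so a root lies in (0, 1).
Newton–Raphson from ψ = 0.5:
  ψ = 0.500: g = 0.0545, g' = -0.225 → ψ = 0.742
  ψ = 0.742: g = 0.0004, g' = -0.225 → ψ = 0.744
Converged at ψ = 0.744.
Compositions from xᵢ = zᵢ/(1+ψ(Kᵢ−1)), yᵢ = Kᵢxᵢ:
  1: x = 0.288, y = 0.500
  2: x = 0.157, y = 0.165
  3: x = 0.555, y = 0.335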